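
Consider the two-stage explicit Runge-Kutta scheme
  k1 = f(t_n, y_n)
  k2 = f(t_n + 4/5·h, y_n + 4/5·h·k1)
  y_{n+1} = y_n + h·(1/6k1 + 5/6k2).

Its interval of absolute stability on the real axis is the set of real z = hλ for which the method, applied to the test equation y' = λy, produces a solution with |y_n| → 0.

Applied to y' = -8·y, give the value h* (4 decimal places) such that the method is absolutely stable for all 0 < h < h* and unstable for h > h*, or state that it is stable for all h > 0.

(-1.5000,0); λ=-8 ⇒ h* = (3/2)/8 = 0.1875.

On y'=λy, z=hλ:
  k1=λy_n ⇒ h·k1=z·y_n;  k2=λ(1+4/5z)y_n ⇒ h·k2=z(1+4/5z)y_n
  y_{n+1}/y_n = 1 + 1/6z + 5/6z(1+4/5z) = 1 + z + 2/3z²
  R(z) = 1 + z + 2/3z².

Boundary: |R(x)|=1, x<0.
x=-1.09: |R|=0.7021
R=1: x+2/3x²=0 ⇒ x=−3/2=-1.5000; min R=1−1/(4·2/3)=0.6250>−1
Confirm numerically:
  x=-1.368: |R|=0.87962 <1
  x=-1.316: |R|=0.83857 <1
  x=-1.108: |R|=0.71044 <1
  x=-1.999: |R|=1.66500 >1
  x=-1.984: |R|=1.64017 >1
  x=-1.784: |R|=1.33777 >1
Interval (-1.5000, 0).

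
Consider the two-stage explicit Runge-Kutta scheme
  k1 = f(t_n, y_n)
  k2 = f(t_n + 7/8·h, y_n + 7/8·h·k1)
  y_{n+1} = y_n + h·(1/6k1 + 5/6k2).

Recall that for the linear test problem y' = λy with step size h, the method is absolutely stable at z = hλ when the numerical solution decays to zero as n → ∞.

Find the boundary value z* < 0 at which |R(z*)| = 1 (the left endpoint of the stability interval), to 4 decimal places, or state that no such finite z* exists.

With y'=λy (z=hλ):
  k1=λy_n ⇒ h·k1=z·y_n;  k2=λ(1+7/8z)y_n ⇒ h·k2=z(1+7/8z)y_n
  y_{n+1}/y_n = 1 + 1/6z + 5/6z(1+7/8z) = 1 + z + 35/48z²
  R(z) = 1 + z + 35/48z².

Boundary: |R(x)|=1, x<0.
x=-0.52: |R|=0.6772
R=1: x+35/48x²=0 ⇒ x=−48/35=-1.3714; min R=1−1/(4·35/48)=0.6571>−1
Confirm numerically:
  x=-1.228: |R|=0.87157 <1
  x=-0.827: |R|=0.67170 <1
  x=-0.793: |R|=0.66554 <1
  x=-0.599: |R|=0.66263 <1
  x=-1.668: |R|=1.36070 >1
  x=-1.625: |R|=1.30046 >1
So |R|<1 on (-1.3714, 0).

left endpoint -1.3714.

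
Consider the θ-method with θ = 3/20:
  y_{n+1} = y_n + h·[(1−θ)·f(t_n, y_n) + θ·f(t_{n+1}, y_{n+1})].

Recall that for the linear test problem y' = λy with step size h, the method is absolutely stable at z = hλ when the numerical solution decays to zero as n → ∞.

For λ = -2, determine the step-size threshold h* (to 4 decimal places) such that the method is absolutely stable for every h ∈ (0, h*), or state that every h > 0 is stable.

Test eqn y'=λy, z=hλ:
  y_{n+1} = y_n + z·[17/20·y_n + 3/20·y_{n+1}] ⇒ (1 − 3/20z)y_{n+1} = (1 + 17/20z)y_n
  Hence R(z) = (1 + 17/20z)/(1 − 3/20z).

Solve |R(x)|<1 on ℝ⁻.
x=-0.35: |R|=0.6675
R=−1: 1+17/20x = −1+3/20x ⇒ -7/10x=2 ⇒ x=2/(-7/10)=-2.8571
Confirm numerically:
  x=-2.384: |R|=0.75604 <1
  x=-2.040: |R|=0.56202 <1
  x=-1.661: |R|=0.32970 <1
  x=-1.198: |R|=0.01551 <1
  x=-3.384: |R|=1.24463 >1
  x=-3.289: |R|=1.20243 >1
  x=-3.261: |R|=1.18984 >1
Stable set (-2.8571, 0).

(-2.8571,0); λ=-2 ⇒ h* = (20/7)/2 = 1.4286.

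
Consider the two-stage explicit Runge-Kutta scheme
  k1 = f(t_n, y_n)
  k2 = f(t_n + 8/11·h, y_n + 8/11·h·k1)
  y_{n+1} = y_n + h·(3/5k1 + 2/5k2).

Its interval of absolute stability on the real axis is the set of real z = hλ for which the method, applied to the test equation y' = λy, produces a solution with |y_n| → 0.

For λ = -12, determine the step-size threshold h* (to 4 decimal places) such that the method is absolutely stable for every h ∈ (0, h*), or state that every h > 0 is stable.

(-3.4375,0); λ=-12 ⇒ h* = (55/16)/12 = 0.2865.

Set f=λy, z=hλ:
  k1=λy_n ⇒ h·k1=z·y_n;  k2=λ(1+8/11z)y_n ⇒ h·k2=z(1+8/11z)y_n
  y_{n+1}/y_n = 1 + 3/5z + 2/5z(1+8/11z) = 1 + z + 16/55z²
  R(z) = 1 + z + 16/55z².

Find x<0 with |R(x)|<1.
x=-0.79: |R|=0.3916
R=1: x+16/55x²=0 ⇒ x=−55/16=-3.4375; min R=1−1/(4·16/55)=0.1406>−1
Confirm numerically:
  x=-3.284: |R|=0.85335 <1
  x=-2.338: |R|=0.25218 <1
  x=-2.298: |R|=0.23823 <1
  x=-2.160: |R|=0.19727 <1
  x=-3.874: |R|=1.49193 >1
  x=-3.852: |R|=1.46448 >1
So |R|<1 on (-3.4375, 0).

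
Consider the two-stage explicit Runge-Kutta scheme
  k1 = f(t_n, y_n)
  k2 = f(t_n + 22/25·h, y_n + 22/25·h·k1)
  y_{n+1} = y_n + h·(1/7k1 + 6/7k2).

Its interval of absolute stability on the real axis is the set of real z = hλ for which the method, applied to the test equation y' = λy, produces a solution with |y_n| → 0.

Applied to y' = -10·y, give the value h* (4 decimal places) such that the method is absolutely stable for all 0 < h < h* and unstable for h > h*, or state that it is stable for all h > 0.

(-1.3258,0); λ=-10 ⇒ h* = (175/132)/10 = 0.1326.

On y'=λy, z=hλ:
  k1=λy_n ⇒ h·k1=z·y_n;  k2=λ(1+22/25z)y_n ⇒ h·k2=z(1+22/25z)y_n
  y_{n+1}/y_n = 1 + 1/7z + 6/7z(1+22/25z) = 1 + z + 132/175z²
  so R(z) = 1 + z + 132/175z².

Boundary: |R(x)|=1, x<0.
x=-0.78: |R|=0.6789
R=1: x+132/175x²=0 ⇒ x=−175/132=-1.3258; min R=1−1/(4·132/175)=0.6686>−1
Confirm numerically:
  x=-1.218: |R|=0.90100 <1
  x=-1.103: |R|=0.81467 <1
  x=-0.679: |R|=0.66876 <1
  x=-0.574: |R|=0.67452 <1
  x=-1.731: |R|=1.52911 >1
  x=-1.456: |R|=1.14304 >1
Interval (-1.3258, 0).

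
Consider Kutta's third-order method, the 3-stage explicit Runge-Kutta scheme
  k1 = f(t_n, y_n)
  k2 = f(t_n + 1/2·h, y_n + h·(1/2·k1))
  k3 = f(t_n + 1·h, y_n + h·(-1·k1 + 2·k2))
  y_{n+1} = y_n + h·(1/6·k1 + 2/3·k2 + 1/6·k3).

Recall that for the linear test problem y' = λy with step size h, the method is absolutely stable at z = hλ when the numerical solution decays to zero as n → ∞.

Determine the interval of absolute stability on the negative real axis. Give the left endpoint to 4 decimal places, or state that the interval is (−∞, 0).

(-2.5127, 0).

With y'=λy (z=hλ):
  order 3, 3-stage ⇒ R(z)=1+z+z^2/2+z^3/6
  (e.g. R(-0.7)=0.48783, |R|=0.48783)

Find x<0 with |R(x)|<1.
x=-0.7: |R|=0.4878
|R(-1.92)|=0.2564 |R(-1.62)|=0.0164 |R(-1.11)|=0.2781
Bisect:
  x_lo=-3.3639 |R|=3.0501  x_hi=-0.3536 |R|=0.7016
  mid=-1.85872 |R|=0.20157 →hi
  mid=-2.61130 |R|=1.16955 →lo
  mid=-2.23501 |R|=0.59812 →hi
  mid=-2.42316 |R|=0.85865 →hi
  mid=-2.51723 |R|=1.00739 →lo
  mid=-2.47019 |R|=0.93139 →hi
  mid=-2.49371 |R|=0.96898 →hi
  mid=-2.50547 |R|=0.98808 →hi
  mid=-2.51135 |R|=0.99771 →hi
  mid=-2.51429 |R|=1.00254 →lo
  ...
  [-2.51282,-2.51264] ⇒ x*=-2.5127
Interval (-2.5127, 0).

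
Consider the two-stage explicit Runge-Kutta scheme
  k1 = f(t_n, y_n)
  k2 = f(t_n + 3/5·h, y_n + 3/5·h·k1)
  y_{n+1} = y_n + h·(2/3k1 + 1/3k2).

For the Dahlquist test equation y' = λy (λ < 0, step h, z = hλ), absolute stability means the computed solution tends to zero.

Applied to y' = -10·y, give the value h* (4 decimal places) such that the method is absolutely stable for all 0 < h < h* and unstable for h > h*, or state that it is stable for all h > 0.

(-5.0000,0); λ=-10 ⇒ h* = (5)/10 = 0.5000.

Set f=λy, z=hλ:
  k1=λy_n ⇒ h·k1=z·y_n;  k2=λ(1+3/5z)y_n ⇒ h·k2=z(1+3/5z)y_n
  y_{n+1}/y_n = 1 + 2/3z + 1/3z(1+3/5z) = 1 + z + 1/5z²
  ⇒ R(z) = 1 + z + 1/5z².

Need |R(x)|<1, x<0.
x=-1.09: |R|=0.1476
R=1: x+1/5x²=0 ⇒ x=−5=-5.0000; min R=1−1/(4·1/5)=-0.2500>−1
Confirm numerically:
  x=-3.350: |R|=0.10550 <1
  x=-2.422: |R|=0.24878 <1
  x=-2.403: |R|=0.24812 <1
  x=-5.564: |R|=1.62762 >1
  x=-5.274: |R|=1.28902 >1
  x=-5.025: |R|=1.02513 >1
So |R|<1 on (-5.0000, 0).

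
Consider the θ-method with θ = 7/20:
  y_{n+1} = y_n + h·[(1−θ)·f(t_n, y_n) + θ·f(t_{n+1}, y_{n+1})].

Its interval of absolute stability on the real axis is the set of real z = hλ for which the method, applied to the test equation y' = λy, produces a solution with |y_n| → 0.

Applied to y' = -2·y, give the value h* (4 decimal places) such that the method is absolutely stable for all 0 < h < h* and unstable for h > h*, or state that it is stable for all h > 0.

(-6.6667,0); λ=-2 ⇒ h* = (20/3)/2 = 3.3333.

Set f=λy, z=hλ:
  y_{n+1} = y_n + z·[13/20·y_n + 7/20·y_{n+1}] ⇒ (1 − 7/20z)y_{n+1} = (1 + 13/20z)y_n
  ⇒ R(z) = (1 + 13/20z)/(1 − 7/20z).

Boundary: |R(x)|=1, x<0.
x=-0.41: |R|=0.6415
R=−1: 1+13/20x = −1+7/20x ⇒ -3/10x=2 ⇒ x=2/(-3/10)=-6.6667
Confirm numerically:
  x=-6.103: |R|=0.94608 <1
  x=-2.933: |R|=0.44729 <1
  x=-2.891: |R|=0.43699 <1
  x=-6.857: |R|=1.01679 >1
  x=-6.781: |R|=1.01017 >1
So |R|<1 on (-6.6667, 0).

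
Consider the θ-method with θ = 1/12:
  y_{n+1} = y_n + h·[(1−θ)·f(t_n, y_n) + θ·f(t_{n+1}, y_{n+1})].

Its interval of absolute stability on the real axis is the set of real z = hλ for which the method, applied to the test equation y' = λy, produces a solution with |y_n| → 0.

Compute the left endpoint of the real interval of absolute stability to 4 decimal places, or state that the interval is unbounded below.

z* = -2.4000.

With y'=λy (z=hλ):
  y_{n+1} = y_n + z·[11/12·y_n + 1/12·y_{n+1}] ⇒ (1 − 1/12z)y_{n+1} = (1 + 11/12z)y_n
  so R(z) = (1 + 11/12z)/(1 − 1/12z).

Boundary: |R(x)|=1, x<0.
x=-0.32: |R|=0.6883
R=−1: 1+11/12x = −1+1/12x ⇒ -5/6x=2 ⇒ x=2/(-5/6)=-2.4000
Confirm numerically:
  x=-2.355: |R|=0.96865 <1
  x=-2.257: |R|=0.89970 <1
  x=-1.759: |R|=0.53412 <1
  x=-2.714: |R|=1.21340 >1
  x=-2.551: |R|=1.10377 >1
Interval (-2.4000, 0).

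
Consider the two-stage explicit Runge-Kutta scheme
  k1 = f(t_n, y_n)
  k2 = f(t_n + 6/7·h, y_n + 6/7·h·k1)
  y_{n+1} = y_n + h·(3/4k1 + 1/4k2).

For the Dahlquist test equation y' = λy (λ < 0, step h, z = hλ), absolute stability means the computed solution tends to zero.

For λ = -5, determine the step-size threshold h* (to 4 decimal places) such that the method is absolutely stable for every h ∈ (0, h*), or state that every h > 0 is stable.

Test eqn y'=λy, z=hλ:
  k1=λy_n ⇒ h·k1=z·y_n;  k2=λ(1+6/7z)y_n ⇒ h·k2=z(1+6/7z)y_n
  y_{n+1}/y_n = 1 + 3/4z + 1/4z(1+6/7z) = 1 + z + 3/14z²
  Hence R(z) = 1 + z + 3/14z².

Find x<0 with |R(x)|<1.
x=-0.64: |R|=0.4478
R=1: x+3/14x²=0 ⇒ x=−14/3=-4.6667; min R=1−1/(4·3/14)=-0.1667>−1
Confirm numerically:
  x=-4.483: |R|=0.82356 <1
  x=-3.656: |R|=0.20821 <1
  x=-1.923: |R|=0.13059 <1
  x=-4.971: |R|=1.32418 >1
  x=-4.803: |R|=1.14032 >1
  x=-4.737: |R|=1.07139 >1
Interval (-4.6667, 0).

(-4.6667,0); λ=-5 ⇒ h* = (14/3)/5 = 0.9333.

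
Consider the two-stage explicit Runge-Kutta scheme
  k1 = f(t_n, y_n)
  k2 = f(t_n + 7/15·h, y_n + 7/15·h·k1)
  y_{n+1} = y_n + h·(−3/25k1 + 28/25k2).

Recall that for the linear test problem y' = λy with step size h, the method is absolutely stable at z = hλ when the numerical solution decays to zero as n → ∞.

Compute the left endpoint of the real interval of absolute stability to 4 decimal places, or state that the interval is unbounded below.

left endpoint -1.9133.

With y'=λy (z=hλ):
  k1=λy_n ⇒ h·k1=z·y_n;  k2=λ(1+7/15z)y_n ⇒ h·k2=z(1+7/15z)y_n
  y_{n+1}/y_n = 1 − 3/25z + 28/25z(1+7/15z) = 1 + z + 196/375z²
  Hence R(z) = 1 + z + 196/375z².

Solve |R(x)|<1 on ℝ⁻.
x=-0.38: |R|=0.6955
R=1: x+196/375x²=0 ⇒ x=−375/196=-1.9133; min R=1−1/(4·196/375)=0.5217>−1
Confirm numerically:
  x=-1.801: |R|=0.89432 <1
  x=-1.719: |R|=0.82546 <1
  x=-0.820: |R|=0.53144 <1
  x=-2.363: |R|=1.55545 >1
  x=-1.941: |R|=1.02814 >1
So |R|<1 on (-1.9133, 0).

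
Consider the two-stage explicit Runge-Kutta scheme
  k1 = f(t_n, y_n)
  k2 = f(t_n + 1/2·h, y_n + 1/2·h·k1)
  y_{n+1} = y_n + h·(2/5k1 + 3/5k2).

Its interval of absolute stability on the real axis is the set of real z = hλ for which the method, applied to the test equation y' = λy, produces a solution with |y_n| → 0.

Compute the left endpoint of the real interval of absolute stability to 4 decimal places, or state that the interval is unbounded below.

Set f=λy, z=hλ:
  k1=λy_n ⇒ h·k1=z·y_n;  k2=λ(1+1/2z)y_n ⇒ h·k2=z(1+1/2z)y_n
  y_{n+1}/y_n = 1 + 2/5z + 3/5z(1+1/2z) = 1 + z + 3/10z²
  ⇒ R(z) = 1 + z + 3/10z².

Need |R(x)|<1, x<0.
x=-0.64: |R|=0.4829
R=1: x+3/10x²=0 ⇒ x=−10/3=-3.3333; min R=1−1/(4·3/10)=0.1667>−1
Confirm numerically:
  x=-2.855: |R|=0.59031 <1
  x=-2.709: |R|=0.49260 <1
  x=-1.459: |R|=0.17960 <1
  x=-1.445: |R|=0.18141 <1
  x=-3.842: |R|=1.58629 >1
  x=-3.536: |R|=1.21499 >1
Interval (-3.3333, 0).

left endpoint -3.3333.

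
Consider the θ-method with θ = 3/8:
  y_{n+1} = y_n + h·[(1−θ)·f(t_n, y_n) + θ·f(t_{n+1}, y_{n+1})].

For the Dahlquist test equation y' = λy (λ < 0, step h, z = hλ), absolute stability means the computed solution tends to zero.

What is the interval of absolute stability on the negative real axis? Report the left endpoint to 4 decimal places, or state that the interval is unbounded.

With y'=λy (z=hλ):
  y_{n+1} = y_n + z·[5/8·y_n + 3/8·y_{n+1}] ⇒ (1 − 3/8z)y_{n+1} = (1 + 5/8z)y_n
  Hence R(z) = (1 + 5/8z)/(1 − 3/8z).

Boundary: |R(x)|=1, x<0.
x=-0.81: |R|=0.3787
R=−1: 1+5/8x = −1+3/8x ⇒ -1/4x=2 ⇒ x=2/(-1/4)=-8.0000
Confirm numerically:
  x=-7.894: |R|=0.99331 <1
  x=-7.349: |R|=0.95667 <1
  x=-6.642: |R|=0.90274 <1
  x=-6.603: |R|=0.89953 <1
  x=-8.361: |R|=1.02182 >1
  x=-8.322: |R|=1.01954 >1
  x=-8.134: |R|=1.00827 >1
Interval (-8.0000, 0).

(-8.0000, 0).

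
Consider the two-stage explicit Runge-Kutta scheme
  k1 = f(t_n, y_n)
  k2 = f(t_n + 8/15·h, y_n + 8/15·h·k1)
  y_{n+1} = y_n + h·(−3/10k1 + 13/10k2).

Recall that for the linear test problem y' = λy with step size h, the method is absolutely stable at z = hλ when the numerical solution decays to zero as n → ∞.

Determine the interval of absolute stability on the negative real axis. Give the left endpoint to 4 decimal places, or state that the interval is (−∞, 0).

With y'=λy (z=hλ):
  k1=λy_n ⇒ h·k1=z·y_n;  k2=λ(1+8/15z)y_n ⇒ h·k2=z(1+8/15z)y_n
  y_{n+1}/y_n = 1 − 3/10z + 13/10z(1+8/15z) = 1 + z + 52/75z²
  so R(z) = 1 + z + 52/75z².

Find x<0 with |R(x)|<1.
x=-0.99: |R|=0.6895
R=1: x+52/75x²=0 ⇒ x=−75/52=-1.4423; min R=1−1/(4·52/75)=0.6394>−1
Confirm numerically:
  x=-1.373: |R|=0.93402 <1
  x=-1.190: |R|=0.79183 <1
  x=-1.080: |R|=0.72870 <1
  x=-0.611: |R|=0.64784 <1
  x=-1.758: |R|=1.38479 >1
  x=-1.734: |R|=1.35068 >1
  x=-1.688: |R|=1.28755 >1
So |R|<1 on (-1.4423, 0).

z∈(-1.4423,0).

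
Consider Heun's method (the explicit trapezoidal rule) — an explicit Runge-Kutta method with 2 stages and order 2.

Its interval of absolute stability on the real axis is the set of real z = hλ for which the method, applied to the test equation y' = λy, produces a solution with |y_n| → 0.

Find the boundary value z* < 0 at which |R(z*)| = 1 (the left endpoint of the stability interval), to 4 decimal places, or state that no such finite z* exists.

On y'=λy, z=hλ:
  order 2, 2-stage ⇒ R(z)=1+z+z^2/2
  (e.g. R(-1.32)=0.55120, |R|=0.55120)

Boundary: |R(x)|=1, x<0.
x=-1.32: |R|=0.5512
|R(-2.21)|=1.2320 |R(-1.92)|=0.9232 |R(-1.25)|=0.5312
Bisect:
  x_lo=-2.3729 |R|=1.4424  x_hi=-0.1590 |R|=0.8536
  mid=-1.26595 |R|=0.53537 →hi
  mid=-1.81942 |R|=0.83572 →hi
  mid=-2.09615 |R|=1.10077 →lo
  mid=-1.95778 |R|=0.95868 →hi
  mid=-2.02697 |R|=1.02733 →lo
  mid=-1.99238 |R|=0.99241 →hi
  mid=-2.00967 |R|=1.00972 →lo
  mid=-2.00102 |R|=1.00102 →lo
  mid=-1.99670 |R|=0.99671 →hi
  mid=-1.99886 |R|=0.99886 →hi
  ...
  [-2.00008,-1.99994] ⇒ x*=-2.0000
Interval (-2.0000, 0).

z* = -2.0000.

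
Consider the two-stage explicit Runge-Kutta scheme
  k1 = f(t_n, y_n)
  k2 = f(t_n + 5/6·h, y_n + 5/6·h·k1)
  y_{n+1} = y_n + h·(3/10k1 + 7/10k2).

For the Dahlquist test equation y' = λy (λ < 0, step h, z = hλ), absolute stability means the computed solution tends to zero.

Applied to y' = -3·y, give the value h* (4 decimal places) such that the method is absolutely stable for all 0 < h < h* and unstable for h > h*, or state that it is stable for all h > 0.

Test eqn y'=λy, z=hλ:
  k1=λy_n ⇒ h·k1=z·y_n;  k2=λ(1+5/6z)y_n ⇒ h·k2=z(1+5/6z)y_n
  y_{n+1}/y_n = 1 + 3/10z + 7/10z(1+5/6z) = 1 + z + 7/12z²
  Hence R(z) = 1 + z + 7/12z².

Solve |R(x)|<1 on ℝ⁻.
x=-1.38: |R|=0.7309
R=1: x+7/12x²=0 ⇒ x=−12/7=-1.7143; min R=1−1/(4·7/12)=0.5714>−1
Confirm numerically:
  x=-1.519: |R|=0.82696 <1
  x=-1.257: |R|=0.66470 <1
  x=-0.814: |R|=0.57251 <1
  x=-0.792: |R|=0.57390 <1
  x=-2.307: |R|=1.79765 >1
  x=-2.192: |R|=1.61084 >1
  x=-1.781: |R|=1.06931 >1
Stable set (-1.7143, 0).

(-1.7143,0); λ=-3 ⇒ h* = (12/7)/3 = 0.5714.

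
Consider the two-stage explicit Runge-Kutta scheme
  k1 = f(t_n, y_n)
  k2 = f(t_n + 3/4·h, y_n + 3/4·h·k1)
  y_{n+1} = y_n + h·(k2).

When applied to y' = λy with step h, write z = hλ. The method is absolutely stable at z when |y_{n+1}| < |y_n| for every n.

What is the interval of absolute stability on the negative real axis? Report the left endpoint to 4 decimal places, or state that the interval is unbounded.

On y'=λy, z=hλ:
  k1=λy_n ⇒ h·k1=z·y_n;  k2=λ(1+3/4z)y_n ⇒ h·k2=z(1+3/4z)y_n
  y_{n+1}/y_n = 1 + z(1+3/4z) = 1 + z + 3/4z²
  so R(z) = 1 + z + 3/4z².

Solve |R(x)|<1 on ℝ⁻.
x=-1.67: |R|=1.4217
R=1: x+3/4x²=0 ⇒ x=−4/3=-1.3333; min R=1−1/(4·3/4)=0.6667>−1
Confirm numerically:
  x=-1.203: |R|=0.88241 <1
  x=-0.939: |R|=0.72229 <1
  x=-0.921: |R|=0.71518 <1
  x=-1.880: |R|=1.77080 >1
  x=-1.819: |R|=1.66257 >1
  x=-1.688: |R|=1.44901 >1
So |R|<1 on (-1.3333, 0).

(-1.3333, 0).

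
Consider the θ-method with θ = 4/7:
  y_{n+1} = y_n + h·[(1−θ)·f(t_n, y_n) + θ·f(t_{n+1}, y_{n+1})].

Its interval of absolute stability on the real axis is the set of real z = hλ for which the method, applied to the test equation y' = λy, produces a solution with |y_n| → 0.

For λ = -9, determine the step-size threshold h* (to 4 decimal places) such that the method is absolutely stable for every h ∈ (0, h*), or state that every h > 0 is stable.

(−∞, 0) — no finite endpoint. Any h>0 works for λ=-9.

On y'=λy, z=hλ:
  y_{n+1} = y_n + z·[3/7·y_n + 4/7·y_{n+1}] ⇒ (1 − 4/7z)y_{n+1} = (1 + 3/7z)y_n
  so R(z) = (1 + 3/7z)/(1 − 4/7z).

Solve |R(x)|<1 on ℝ⁻.
x=-1.76: |R|=0.1225
x=-2: |R|=0.0667
x=-10: |R|=0.4894
x=-100: |R|=0.7199
θ=4/7≥1/2 ⇒ |1+3/7x|<|1−4/7x| ∀x<0 ⇒ interval (−∞,0).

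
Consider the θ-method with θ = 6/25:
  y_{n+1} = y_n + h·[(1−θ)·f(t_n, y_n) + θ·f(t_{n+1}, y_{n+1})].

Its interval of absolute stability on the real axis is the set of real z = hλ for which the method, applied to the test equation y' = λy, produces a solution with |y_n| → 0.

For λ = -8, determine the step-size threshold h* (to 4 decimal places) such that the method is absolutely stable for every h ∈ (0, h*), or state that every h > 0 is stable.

(-3.8462,0); λ=-8 ⇒ h* = (50/13)/8 = 0.4808.

Set f=λy, z=hλ:
  y_{n+1} = y_n + z·[19/25·y_n + 6/25·y_{n+1}] ⇒ (1 − 6/25z)y_{n+1} = (1 + 19/25z)y_n
  so R(z) = (1 + 19/25z)/(1 − 6/25z).

Need |R(x)|<1, x<0.
x=-0.43: |R|=0.6102
R=−1: 1+19/25x = −1+6/25x ⇒ -13/25x=2 ⇒ x=2/(-13/25)=-3.8462
Confirm numerically:
  x=-3.374: |R|=0.86434 <1
  x=-2.015: |R|=0.35818 <1
  x=-1.962: |R|=0.33390 <1
  x=-1.942: |R|=0.32462 <1
  x=-4.330: |R|=1.12338 >1
  x=-4.084: |R|=1.06246 >1
  x=-4.016: |R|=1.04497 >1
So |R|<1 on (-3.8462, 0).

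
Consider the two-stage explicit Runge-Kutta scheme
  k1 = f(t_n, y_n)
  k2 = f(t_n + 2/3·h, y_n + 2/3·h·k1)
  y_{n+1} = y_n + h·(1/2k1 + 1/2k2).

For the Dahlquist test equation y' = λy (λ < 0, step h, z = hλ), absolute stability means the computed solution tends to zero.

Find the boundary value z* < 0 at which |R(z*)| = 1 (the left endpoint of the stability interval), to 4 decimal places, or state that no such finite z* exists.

Set f=λy, z=hλ:
  k1=λy_n ⇒ h·k1=z·y_n;  k2=λ(1+2/3z)y_n ⇒ h·k2=z(1+2/3z)y_n
  y_{n+1}/y_n = 1 + 1/2z + 1/2z(1+2/3z) = 1 + z + 1/3z²
  Hence R(z) = 1 + z + 1/3z².

Boundary: |R(x)|=1, x<0.
x=-0.69: |R|=0.4687
R=1: x+1/3x²=0 ⇒ x=−3=-3.0000; min R=1−1/(4·1/3)=0.2500>−1
Confirm numerically:
  x=-2.373: |R|=0.50404 <1
  x=-1.544: |R|=0.25065 <1
  x=-1.525: |R|=0.25021 <1
  x=-3.338: |R|=1.37608 >1
  x=-3.249: |R|=1.26967 >1
Stable set (-3.0000, 0).

z* = -3.0000.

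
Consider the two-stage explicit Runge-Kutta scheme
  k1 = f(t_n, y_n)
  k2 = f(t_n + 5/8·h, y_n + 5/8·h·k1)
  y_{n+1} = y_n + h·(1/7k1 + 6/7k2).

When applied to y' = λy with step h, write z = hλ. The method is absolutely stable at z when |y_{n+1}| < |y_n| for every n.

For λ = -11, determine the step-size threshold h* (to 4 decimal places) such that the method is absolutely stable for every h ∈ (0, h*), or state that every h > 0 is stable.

Set f=λy, z=hλ:
  k1=λy_n ⇒ h·k1=z·y_n;  k2=λ(1+5/8z)y_n ⇒ h·k2=z(1+5/8z)y_n
  y_{n+1}/y_n = 1 + 1/7z + 6/7z(1+5/8z) = 1 + z + 15/28z²
  R(z) = 1 + z + 15/28z².

Solve |R(x)|<1 on ℝ⁻.
x=-1.56: |R|=0.7437
R=1: x+15/28x²=0 ⇒ x=−28/15=-1.8667; min R=1−1/(4·15/28)=0.5333>−1
Confirm numerically:
  x=-1.431: |R|=0.66601 <1
  x=-1.244: |R|=0.58504 <1
  x=-0.908: |R|=0.53368 <1
  x=-0.829: |R|=0.53916 <1
  x=-2.444: |R|=1.75589 >1
  x=-1.980: |R|=1.12021 >1
So |R|<1 on (-1.8667, 0).

(-1.8667,0); λ=-11 ⇒ h* = (28/15)/11 = 0.1697.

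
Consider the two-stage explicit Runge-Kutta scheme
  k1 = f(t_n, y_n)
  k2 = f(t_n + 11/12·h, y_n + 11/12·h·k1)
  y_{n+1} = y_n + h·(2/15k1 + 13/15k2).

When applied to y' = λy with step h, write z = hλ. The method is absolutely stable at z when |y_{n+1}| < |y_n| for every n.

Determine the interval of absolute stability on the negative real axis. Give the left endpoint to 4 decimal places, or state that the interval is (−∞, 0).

On y'=λy, z=hλ:
  k1=λy_n ⇒ h·k1=z·y_n;  k2=λ(1+11/12z)y_n ⇒ h·k2=z(1+11/12z)y_n
  y_{n+1}/y_n = 1 + 2/15z + 13/15z(1+11/12z) = 1 + z + 143/180z²
  Hence R(z) = 1 + z + 143/180z².

Boundary: |R(x)|=1, x<0.
x=-1.26: |R|=1.0013
R=1: x+143/180x²=0 ⇒ x=−180/143=-1.2587; min R=1−1/(4·143/180)=0.6853>−1
Confirm numerically:
  x=-1.101: |R|=0.86203 <1
  x=-0.759: |R|=0.69866 <1
  x=-0.676: |R|=0.68704 <1
  x=-1.837: |R|=1.84391 >1
  x=-1.745: |R|=1.67410 >1
  x=-1.660: |R|=1.52917 >1
Stable set (-1.2587, 0).

(-1.2587, 0).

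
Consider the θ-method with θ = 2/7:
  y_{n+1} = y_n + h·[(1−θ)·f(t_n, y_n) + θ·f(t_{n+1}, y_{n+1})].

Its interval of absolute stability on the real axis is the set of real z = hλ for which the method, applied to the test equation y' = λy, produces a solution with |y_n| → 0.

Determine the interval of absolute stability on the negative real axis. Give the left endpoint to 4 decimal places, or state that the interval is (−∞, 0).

On y'=λy, z=hλ:
  y_{n+1} = y_n + z·[5/7·y_n + 2/7·y_{n+1}] ⇒ (1 − 2/7z)y_{n+1} = (1 + 5/7z)y_n
  ⇒ R(z) = (1 + 5/7z)/(1 − 2/7z).

Need |R(x)|<1, x<0.
x=-1.57: |R|=0.0838
R=−1: 1+5/7x = −1+2/7x ⇒ -3/7x=2 ⇒ x=2/(-3/7)=-4.6667
Confirm numerically:
  x=-4.482: |R|=0.96530 <1
  x=-2.736: |R|=0.53560 <1
  x=-2.177: |R|=0.34217 <1
  x=-1.930: |R|=0.24401 <1
  x=-5.220: |R|=1.09518 >1
  x=-5.014: |R|=1.06119 >1
  x=-4.871: |R|=1.03661 >1
Interval (-4.6667, 0).

z∈(-4.6667,0).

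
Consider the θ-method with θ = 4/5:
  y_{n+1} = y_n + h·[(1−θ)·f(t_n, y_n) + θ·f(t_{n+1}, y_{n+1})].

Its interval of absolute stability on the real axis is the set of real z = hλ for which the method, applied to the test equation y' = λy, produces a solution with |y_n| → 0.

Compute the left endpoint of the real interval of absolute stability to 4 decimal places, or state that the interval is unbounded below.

Set f=λy, z=hλ:
  y_{n+1} = y_n + z·[1/5·y_n + 4/5·y_{n+1}] ⇒ (1 − 4/5z)y_{n+1} = (1 + 1/5z)y_n
  ⇒ R(z) = (1 + 1/5z)/(1 − 4/5z).

Need |R(x)|<1, x<0.
x=-0.62: |R|=0.5856
x=-2: |R|=0.2308
x=-10: |R|=0.1111
x=-100: |R|=0.2346
θ=4/5≥1/2 ⇒ |1+1/5x|<|1−4/5x| ∀x<0 ⇒ stable on all of ℝ⁻.

interval (−∞, 0).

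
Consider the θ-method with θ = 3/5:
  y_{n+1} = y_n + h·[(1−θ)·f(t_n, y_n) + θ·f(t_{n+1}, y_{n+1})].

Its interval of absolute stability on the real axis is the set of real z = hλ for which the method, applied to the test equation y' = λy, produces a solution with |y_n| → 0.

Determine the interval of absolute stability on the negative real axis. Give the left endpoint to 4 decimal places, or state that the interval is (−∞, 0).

Test eqn y'=λy, z=hλ:
  y_{n+1} = y_n + z·[2/5·y_n + 3/5·y_{n+1}] ⇒ (1 − 3/5z)y_{n+1} = (1 + 2/5z)y_n
  Hence R(z) = (1 + 2/5z)/(1 − 3/5z).

Boundary: |R(x)|=1, x<0.
x=-0.82: |R|=0.4504
x=-2: |R|=0.0909
x=-10: |R|=0.4286
x=-100: |R|=0.6393
θ=3/5≥1/2 ⇒ |1+2/5x|<|1−3/5x| ∀x<0 ⇒ unbounded interval.

interval (−∞, 0).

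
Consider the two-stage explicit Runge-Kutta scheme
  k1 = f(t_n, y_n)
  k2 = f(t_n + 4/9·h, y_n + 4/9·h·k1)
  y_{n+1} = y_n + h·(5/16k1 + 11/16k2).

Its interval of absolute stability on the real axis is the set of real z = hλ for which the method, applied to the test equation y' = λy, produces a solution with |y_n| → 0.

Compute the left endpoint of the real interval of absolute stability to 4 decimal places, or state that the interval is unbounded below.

z* = -3.2727.

On y'=λy, z=hλ:
  k1=λy_n ⇒ h·k1=z·y_n;  k2=λ(1+4/9z)y_n ⇒ h·k2=z(1+4/9z)y_n
  y_{n+1}/y_n = 1 + 5/16z + 11/16z(1+4/9z) = 1 + z + 11/36z²
  so R(z) = 1 + z + 11/36z².

Need |R(x)|<1, x<0.
x=-1.76: |R|=0.1865
R=1: x+11/36x²=0 ⇒ x=−36/11=-3.2727; min R=1−1/(4·11/36)=0.1818>−1
Confirm numerically:
  x=-3.033: |R|=0.77783 <1
  x=-2.692: |R|=0.52232 <1
  x=-2.432: |R|=0.37525 <1
  x=-3.600: |R|=1.36000 >1
  x=-3.454: |R|=1.19131 >1
  x=-3.357: |R|=1.08644 >1
Interval (-3.2727, 0).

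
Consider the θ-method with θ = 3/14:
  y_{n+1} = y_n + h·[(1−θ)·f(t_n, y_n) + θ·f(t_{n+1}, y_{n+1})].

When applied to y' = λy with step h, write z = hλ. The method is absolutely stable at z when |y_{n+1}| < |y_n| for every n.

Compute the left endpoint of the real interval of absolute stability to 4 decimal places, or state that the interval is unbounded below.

left endpoint -3.5000.

On y'=λy, z=hλ:
  y_{n+1} = y_n + z·[11/14·y_n + 3/14·y_{n+1}] ⇒ (1 − 3/14z)y_{n+1} = (1 + 11/14z)y_n
  R(z) = (1 + 11/14z)/(1 − 3/14z).

Solve |R(x)|<1 on ℝ⁻.
x=-0.49: |R|=0.5566
R=−1: 1+11/14x = −1+3/14x ⇒ -4/7x=2 ⇒ x=2/(-4/7)=-3.5000
Confirm numerically:
  x=-2.830: |R|=0.76167 <1
  x=-2.595: |R|=0.66766 <1
  x=-1.847: |R|=0.32327 <1
  x=-1.819: |R|=0.30883 <1
  x=-3.951: |R|=1.13956 >1
  x=-3.841: |R|=1.10688 >1
  x=-3.804: |R|=1.09570 >1
Interval (-3.5000, 0).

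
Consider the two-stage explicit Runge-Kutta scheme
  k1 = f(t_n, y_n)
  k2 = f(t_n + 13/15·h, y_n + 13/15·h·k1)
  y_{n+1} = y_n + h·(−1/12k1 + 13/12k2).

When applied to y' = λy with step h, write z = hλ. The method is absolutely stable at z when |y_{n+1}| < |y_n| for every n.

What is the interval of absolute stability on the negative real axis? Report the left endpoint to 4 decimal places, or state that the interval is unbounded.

(-1.0651, 0).

Set f=λy, z=hλ:
  k1=λy_n ⇒ h·k1=z·y_n;  k2=λ(1+13/15z)y_n ⇒ h·k2=z(1+13/15z)y_n
  y_{n+1}/y_n = 1 − 1/12z + 13/12z(1+13/15z) = 1 + z + 169/180z²
  ⇒ R(z) = 1 + z + 169/180z².

Boundary: |R(x)|=1, x<0.
x=-0.85: |R|=0.8283
R=1: x+169/180x²=0 ⇒ x=−180/169=-1.0651; min R=1−1/(4·169/180)=0.7337>−1
Confirm numerically:
  x=-0.910: |R|=0.86749 <1
  x=-0.765: |R|=0.78446 <1
  x=-0.761: |R|=0.78273 <1
  x=-0.509: |R|=0.73425 <1
  x=-1.586: |R|=1.77568 >1
  x=-1.369: |R|=1.39063 >1
  x=-1.273: |R|=1.24850 >1
So |R|<1 on (-1.0651, 0).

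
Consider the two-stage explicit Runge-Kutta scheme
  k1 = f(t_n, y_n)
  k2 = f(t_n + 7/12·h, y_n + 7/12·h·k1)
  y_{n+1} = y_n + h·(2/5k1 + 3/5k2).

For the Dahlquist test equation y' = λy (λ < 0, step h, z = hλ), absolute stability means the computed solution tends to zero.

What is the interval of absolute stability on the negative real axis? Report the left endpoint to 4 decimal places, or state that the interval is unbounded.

z∈(-2.8571,0).

On y'=λy, z=hλ:
  k1=λy_n ⇒ h·k1=z·y_n;  k2=λ(1+7/12z)y_n ⇒ h·k2=z(1+7/12z)y_n
  y_{n+1}/y_n = 1 + 2/5z + 3/5z(1+7/12z) = 1 + z + 7/20z²
  R(z) = 1 + z + 7/20z².

Need |R(x)|<1, x<0.
x=-0.74: |R|=0.4517
R=1: x+7/20x²=0 ⇒ x=−20/7=-2.8571; min R=1−1/(4·7/20)=0.2857>−1
Confirm numerically:
  x=-2.761: |R|=0.90709 <1
  x=-2.474: |R|=0.66824 <1
  x=-2.356: |R|=0.58676 <1
  x=-2.327: |R|=0.56823 <1
  x=-3.453: |R|=1.72012 >1
  x=-3.109: |R|=1.27406 >1
  x=-3.074: |R|=1.23332 >1
Stable set (-2.8571, 0).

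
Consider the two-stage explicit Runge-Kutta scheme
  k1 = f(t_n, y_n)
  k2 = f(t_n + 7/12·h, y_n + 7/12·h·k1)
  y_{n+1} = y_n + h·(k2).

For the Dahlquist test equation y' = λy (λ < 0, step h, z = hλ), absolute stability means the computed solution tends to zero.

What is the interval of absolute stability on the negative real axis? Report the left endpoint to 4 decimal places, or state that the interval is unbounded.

z∈(-1.7143,0).

With y'=λy (z=hλ):
  k1=λy_n ⇒ h·k1=z·y_n;  k2=λ(1+7/12z)y_n ⇒ h·k2=z(1+7/12z)y_n
  y_{n+1}/y_n = 1 + z(1+7/12z) = 1 + z + 7/12z²
  Hence R(z) = 1 + z + 7/12z².

Find x<0 with |R(x)|<1.
x=-1.12: |R|=0.6117
R=1: x+7/12x²=0 ⇒ x=−12/7=-1.7143; min R=1−1/(4·7/12)=0.5714>−1
Confirm numerically:
  x=-1.631: |R|=0.92076 <1
  x=-1.614: |R|=0.90558 <1
  x=-1.030: |R|=0.58886 <1
  x=-0.760: |R|=0.57693 <1
  x=-1.925: |R|=1.23661 >1
  x=-1.805: |R|=1.09551 >1
So |R|<1 on (-1.7143, 0).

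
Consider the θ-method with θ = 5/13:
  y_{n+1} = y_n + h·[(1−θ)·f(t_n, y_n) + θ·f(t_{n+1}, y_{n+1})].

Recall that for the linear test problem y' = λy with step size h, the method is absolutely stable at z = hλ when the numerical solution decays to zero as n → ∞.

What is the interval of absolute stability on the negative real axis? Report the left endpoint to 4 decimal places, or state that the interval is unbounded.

Test eqn y'=λy, z=hλ:
  y_{n+1} = y_n + z·[8/13·y_n + 5/13·y_{n+1}] ⇒ (1 − 5/13z)y_{n+1} = (1 + 8/13z)y_n
  ⇒ R(z) = (1 + 8/13z)/(1 − 5/13z).

Boundary: |R(x)|=1, x<0.
x=-1.03: |R|=0.2623
R=−1: 1+8/13x = −1+5/13x ⇒ -3/13x=2 ⇒ x=2/(-3/13)=-8.6667
Confirm numerically:
  x=-7.547: |R|=0.93379 <1
  x=-6.738: |R|=0.87608 <1
  x=-3.917: |R|=0.56271 <1
  x=-9.173: |R|=1.02580 >1
  x=-8.858: |R|=1.01002 >1
Stable set (-8.6667, 0).

z∈(-8.6667,0).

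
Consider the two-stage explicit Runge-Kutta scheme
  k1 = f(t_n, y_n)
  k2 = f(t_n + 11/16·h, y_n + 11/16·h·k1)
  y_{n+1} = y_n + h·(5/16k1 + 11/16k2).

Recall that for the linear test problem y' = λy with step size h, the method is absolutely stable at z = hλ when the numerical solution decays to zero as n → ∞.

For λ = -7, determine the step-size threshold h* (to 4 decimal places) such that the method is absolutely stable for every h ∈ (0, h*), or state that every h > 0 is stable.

Set f=λy, z=hλ:
  k1=λy_n ⇒ h·k1=z·y_n;  k2=λ(1+11/16z)y_n ⇒ h·k2=z(1+11/16z)y_n
  y_{n+1}/y_n = 1 + 5/16z + 11/16z(1+11/16z) = 1 + z + 121/256z²
  so R(z) = 1 + z + 121/256z².

Need |R(x)|<1, x<0.
x=-1.04: |R|=0.4712
R=1: x+121/256x²=0 ⇒ x=−256/121=-2.1157; min R=1−1/(4·121/256)=0.4711>−1
Confirm numerically:
  x=-2.005: |R|=0.89509 <1
  x=-1.672: |R|=0.64935 <1
  x=-1.375: |R|=0.51862 <1
  x=-1.252: |R|=0.48889 <1
  x=-2.708: |R|=1.75811 >1
  x=-2.326: |R|=1.23120 >1
  x=-2.233: |R|=1.12380 >1
So |R|<1 on (-2.1157, 0).

(-2.1157,0); λ=-7 ⇒ h* = (256/121)/7 = 0.3022.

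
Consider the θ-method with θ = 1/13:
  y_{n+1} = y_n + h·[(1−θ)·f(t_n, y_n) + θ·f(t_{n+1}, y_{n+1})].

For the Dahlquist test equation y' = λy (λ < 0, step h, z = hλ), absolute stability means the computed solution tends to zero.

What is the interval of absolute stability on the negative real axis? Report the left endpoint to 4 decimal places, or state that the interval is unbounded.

Test eqn y'=λy, z=hλ:
  y_{n+1} = y_n + z·[12/13·y_n + 1/13·y_{n+1}] ⇒ (1 − 1/13z)y_{n+1} = (1 + 12/13z)y_n
  so R(z) = (1 + 12/13z)/(1 − 1/13z).

Solve |R(x)|<1 on ℝ⁻.
x=-1.28: |R|=0.1653
R=−1: 1+12/13x = −1+1/13x ⇒ -11/13x=2 ⇒ x=2/(-11/13)=-2.3636
Confirm numerically:
  x=-2.031: |R|=0.75657 <1
  x=-1.594: |R|=0.41990 <1
  x=-1.344: |R|=0.21807 <1
  x=-2.895: |R|=1.36773 >1
  x=-2.612: |R|=1.17499 >1
  x=-2.513: |R|=1.10591 >1
Interval (-2.3636, 0).

z∈(-2.3636,0).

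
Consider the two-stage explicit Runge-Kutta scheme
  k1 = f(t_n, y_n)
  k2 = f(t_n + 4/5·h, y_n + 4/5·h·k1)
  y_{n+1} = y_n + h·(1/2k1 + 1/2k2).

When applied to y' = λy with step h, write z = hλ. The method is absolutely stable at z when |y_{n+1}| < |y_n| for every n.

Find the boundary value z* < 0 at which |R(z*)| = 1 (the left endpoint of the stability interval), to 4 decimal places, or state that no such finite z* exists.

z* = -2.5000.

With y'=λy (z=hλ):
  k1=λy_n ⇒ h·k1=z·y_n;  k2=λ(1+4/5z)y_n ⇒ h·k2=z(1+4/5z)y_n
  y_{n+1}/y_n = 1 + 1/2z + 1/2z(1+4/5z) = 1 + z + 2/5z²
  R(z) = 1 + z + 2/5z².

Need |R(x)|<1, x<0.
x=-1.37: |R|=0.3808
R=1: x+2/5x²=0 ⇒ x=−5/2=-2.5000; min R=1−1/(4·2/5)=0.3750>−1
Confirm numerically:
  x=-1.783: |R|=0.48864 <1
  x=-1.507: |R|=0.40142 <1
  x=-1.240: |R|=0.37504 <1
  x=-3.069: |R|=1.69850 >1
  x=-3.037: |R|=1.65235 >1
  x=-2.836: |R|=1.38116 >1
So |R|<1 on (-2.5000, 0).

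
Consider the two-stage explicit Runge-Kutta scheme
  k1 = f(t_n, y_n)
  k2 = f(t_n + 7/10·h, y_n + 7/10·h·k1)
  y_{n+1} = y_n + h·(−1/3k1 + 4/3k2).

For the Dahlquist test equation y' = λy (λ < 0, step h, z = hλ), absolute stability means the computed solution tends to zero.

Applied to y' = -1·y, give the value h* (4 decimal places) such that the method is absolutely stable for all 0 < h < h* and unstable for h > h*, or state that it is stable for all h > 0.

Test eqn y'=λy, z=hλ:
  k1=λy_n ⇒ h·k1=z·y_n;  k2=λ(1+7/10z)y_n ⇒ h·k2=z(1+7/10z)y_n
  y_{n+1}/y_n = 1 − 1/3z + 4/3z(1+7/10z) = 1 + z + 14/15z²
  Hence R(z) = 1 + z + 14/15z².

Boundary: |R(x)|=1, x<0.
x=-0.85: |R|=0.8243
R=1: x+14/15x²=0 ⇒ x=−15/14=-1.0714; min R=1−1/(4·14/15)=0.7321>−1
Confirm numerically:
  x=-1.021: |R|=0.95194 <1
  x=-0.714: |R|=0.76181 <1
  x=-0.623: |R|=0.73925 <1
  x=-1.469: |R|=1.54510 >1
  x=-1.422: |R|=1.46528 >1
Interval (-1.0714, 0).

(-1.0714,0); λ=-1 ⇒ h* = (15/14)/1 = 1.0714.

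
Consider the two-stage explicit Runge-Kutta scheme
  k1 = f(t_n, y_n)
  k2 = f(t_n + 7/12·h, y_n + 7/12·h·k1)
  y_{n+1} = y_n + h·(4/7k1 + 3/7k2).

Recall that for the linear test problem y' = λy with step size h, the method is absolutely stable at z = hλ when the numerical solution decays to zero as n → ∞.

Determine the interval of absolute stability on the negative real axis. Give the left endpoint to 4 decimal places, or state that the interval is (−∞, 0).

z∈(-4.0000,0).

Set f=λy, z=hλ:
  k1=λy_n ⇒ h·k1=z·y_n;  k2=λ(1+7/12z)y_n ⇒ h·k2=z(1+7/12z)y_n
  y_{n+1}/y_n = 1 + 4/7z + 3/7z(1+7/12z) = 1 + z + 1/4z²
  ⇒ R(z) = 1 + z + 1/4z².

Find x<0 with |R(x)|<1.
x=-1.02: |R|=0.2401
R=1: x+1/4x²=0 ⇒ x=−4=-4.0000; min R=1−1/(4·1/4)=0.0000>−1
Confirm numerically:
  x=-3.659: |R|=0.68807 <1
  x=-3.539: |R|=0.59213 <1
  x=-2.186: |R|=0.00865 <1
  x=-4.596: |R|=1.68480 >1
  x=-4.259: |R|=1.27577 >1
Interval (-4.0000, 0).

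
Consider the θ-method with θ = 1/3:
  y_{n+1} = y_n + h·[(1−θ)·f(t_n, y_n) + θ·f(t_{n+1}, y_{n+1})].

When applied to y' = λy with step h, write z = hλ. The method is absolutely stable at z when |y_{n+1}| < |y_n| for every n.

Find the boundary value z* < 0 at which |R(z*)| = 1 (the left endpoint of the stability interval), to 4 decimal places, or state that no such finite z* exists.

Test eqn y'=λy, z=hλ:
  y_{n+1} = y_n + z·[2/3·y_n + 1/3·y_{n+1}] ⇒ (1 − 1/3z)y_{n+1} = (1 + 2/3z)y_n
  Hence R(z) = (1 + 2/3z)/(1 − 1/3z).

Solve |R(x)|<1 on ℝ⁻.
x=-0.92: |R|=0.2959
R=−1: 1+2/3x = −1+1/3x ⇒ -1/3x=2 ⇒ x=2/(-1/3)=-6.0000
Confirm numerically:
  x=-3.587: |R|=0.63367 <1
  x=-2.831: |R|=0.45653 <1
  x=-2.501: |R|=0.36393 <1
  x=-6.344: |R|=1.03682 >1
  x=-6.189: |R|=1.02057 >1
Interval (-6.0000, 0).

left endpoint -6.0000.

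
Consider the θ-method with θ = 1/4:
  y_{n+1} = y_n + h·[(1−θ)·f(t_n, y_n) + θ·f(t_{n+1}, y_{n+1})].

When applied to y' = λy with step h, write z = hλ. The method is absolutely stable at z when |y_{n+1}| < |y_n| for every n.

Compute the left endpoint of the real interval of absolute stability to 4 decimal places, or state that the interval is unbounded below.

With y'=λy (z=hλ):
  y_{n+1} = y_n + z·[3/4·y_n + 1/4·y_{n+1}] ⇒ (1 − 1/4z)y_{n+1} = (1 + 3/4z)y_n
  so R(z) = (1 + 3/4z)/(1 − 1/4z).

Find x<0 with |R(x)|<1.
x=-0.38: |R|=0.6530
R=−1: 1+3/4x = −1+1/4x ⇒ -1/2x=2 ⇒ x=2/(-1/2)=-4.0000
Confirm numerically:
  x=-3.205: |R|=0.77932 <1
  x=-2.323: |R|=0.46956 <1
  x=-1.618: |R|=0.15201 <1
  x=-4.127: |R|=1.03125 >1
  x=-4.052: |R|=1.01292 >1
Interval (-4.0000, 0).

z* = -4.0000.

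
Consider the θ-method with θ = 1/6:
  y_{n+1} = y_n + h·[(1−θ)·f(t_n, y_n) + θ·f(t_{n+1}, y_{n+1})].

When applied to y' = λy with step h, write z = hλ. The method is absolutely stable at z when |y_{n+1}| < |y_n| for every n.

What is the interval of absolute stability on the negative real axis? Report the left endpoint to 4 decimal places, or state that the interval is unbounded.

(-3.0000, 0).

Test eqn y'=λy, z=hλ:
  y_{n+1} = y_n + z·[5/6·y_n + 1/6·y_{n+1}] ⇒ (1 − 1/6z)y_{n+1} = (1 + 5/6z)y_n
  so R(z) = (1 + 5/6z)/(1 − 1/6z).

Find x<0 with |R(x)|<1.
x=-0.74: |R|=0.3412
R=−1: 1+5/6x = −1+1/6x ⇒ -2/3x=2 ⇒ x=2/(-2/3)=-3.0000
Confirm numerically:
  x=-2.418: |R|=0.72345 <1
  x=-2.185: |R|=0.60171 <1
  x=-2.129: |R|=0.57141 <1
  x=-1.443: |R|=0.16324 <1
  x=-3.497: |R|=1.20933 >1
  x=-3.486: |R|=1.20493 >1
Interval (-3.0000, 0).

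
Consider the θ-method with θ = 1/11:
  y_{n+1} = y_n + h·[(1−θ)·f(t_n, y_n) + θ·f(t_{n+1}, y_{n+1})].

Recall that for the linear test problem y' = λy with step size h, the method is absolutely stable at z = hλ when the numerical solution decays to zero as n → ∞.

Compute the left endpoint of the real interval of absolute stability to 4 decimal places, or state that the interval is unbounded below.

Test eqn y'=λy, z=hλ:
  y_{n+1} = y_n + z·[10/11·y_n + 1/11·y_{n+1}] ⇒ (1 − 1/11z)y_{n+1} = (1 + 10/11z)y_n
  so R(z) = (1 + 10/11z)/(1 − 1/11z).

Need |R(x)|<1, x<0.
x=-1.77: |R|=0.5247
R=−1: 1+10/11x = −1+1/11x ⇒ -9/11x=2 ⇒ x=2/(-9/11)=-2.4444
Confirm numerically:
  x=-1.458: |R|=0.28737 <1
  x=-1.037: |R|=0.05234 <1
  x=-1.028: |R|=0.05986 <1
  x=-1.024: |R|=0.06321 <1
  x=-2.611: |R|=1.11013 >1
  x=-2.578: |R|=1.08853 >1
So |R|<1 on (-2.4444, 0).

z* = -2.4444.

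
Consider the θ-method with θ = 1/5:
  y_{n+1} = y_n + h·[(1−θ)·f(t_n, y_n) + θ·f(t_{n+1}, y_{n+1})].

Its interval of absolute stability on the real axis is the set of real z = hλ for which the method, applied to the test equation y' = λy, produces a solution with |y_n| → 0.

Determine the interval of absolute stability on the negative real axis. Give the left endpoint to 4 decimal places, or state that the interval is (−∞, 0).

z∈(-3.3333,0).

With y'=λy (z=hλ):
  y_{n+1} = y_n + z·[4/5·y_n + 1/5·y_{n+1}] ⇒ (1 − 1/5z)y_{n+1} = (1 + 4/5z)y_n
  R(z) = (1 + 4/5z)/(1 − 1/5z).

Solve |R(x)|<1 on ℝ⁻.
x=-0.45: |R|=0.5872
R=−1: 1+4/5x = −1+1/5x ⇒ -3/5x=2 ⇒ x=2/(-3/5)=-3.3333
Confirm numerically:
  x=-3.260: |R|=0.97337 <1
  x=-1.994: |R|=0.42551 <1
  x=-1.958: |R|=0.40701 <1
  x=-1.704: |R|=0.27088 <1
  x=-3.468: |R|=1.04771 >1
  x=-3.465: |R|=1.04666 >1
  x=-3.412: |R|=1.02806 >1
Interval (-3.3333, 0).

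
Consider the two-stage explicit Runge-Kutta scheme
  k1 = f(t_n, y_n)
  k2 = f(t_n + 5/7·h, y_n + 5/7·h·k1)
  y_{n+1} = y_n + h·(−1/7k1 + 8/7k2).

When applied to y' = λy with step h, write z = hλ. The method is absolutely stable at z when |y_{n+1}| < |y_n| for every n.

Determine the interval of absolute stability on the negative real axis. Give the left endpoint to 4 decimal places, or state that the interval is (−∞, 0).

(-1.2250, 0).

With y'=λy (z=hλ):
  k1=λy_n ⇒ h·k1=z·y_n;  k2=λ(1+5/7z)y_n ⇒ h·k2=z(1+5/7z)y_n
  y_{n+1}/y_n = 1 − 1/7z + 8/7z(1+5/7z) = 1 + z + 40/49z²
  ⇒ R(z) = 1 + z + 40/49z².

Find x<0 with |R(x)|<1.
x=-1.42: |R|=1.2260
R=1: x+40/49x²=0 ⇒ x=−49/40=-1.2250; min R=1−1/(4·40/49)=0.6937>−1
Confirm numerically:
  x=-1.065: |R|=0.86090 <1
  x=-1.031: |R|=0.83672 <1
  x=-0.681: |R|=0.69758 <1
  x=-0.617: |R|=0.69377 <1
  x=-1.627: |R|=1.53392 >1
  x=-1.577: |R|=1.45315 >1
  x=-1.560: |R|=1.42661 >1
So |R|<1 on (-1.2250, 0).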